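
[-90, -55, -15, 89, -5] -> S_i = Random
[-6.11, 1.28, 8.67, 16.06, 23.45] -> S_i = -6.11 + 7.39*i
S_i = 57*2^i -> [57, 114, 228, 456, 912]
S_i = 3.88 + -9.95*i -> [3.88, -6.07, -16.02, -25.97, -35.92]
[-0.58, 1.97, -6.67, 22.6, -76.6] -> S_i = -0.58*(-3.39)^i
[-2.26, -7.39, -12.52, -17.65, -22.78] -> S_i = -2.26 + -5.13*i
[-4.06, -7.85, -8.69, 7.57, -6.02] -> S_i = Random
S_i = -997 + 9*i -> [-997, -988, -979, -970, -961]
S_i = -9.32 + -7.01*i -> [-9.32, -16.33, -23.34, -30.35, -37.36]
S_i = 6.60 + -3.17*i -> [6.6, 3.43, 0.26, -2.91, -6.08]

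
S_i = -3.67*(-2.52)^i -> [-3.67, 9.25, -23.31, 58.73, -148.0]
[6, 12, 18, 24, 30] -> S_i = 6 + 6*i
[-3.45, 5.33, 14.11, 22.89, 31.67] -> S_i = -3.45 + 8.78*i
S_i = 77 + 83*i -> [77, 160, 243, 326, 409]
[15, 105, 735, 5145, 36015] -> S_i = 15*7^i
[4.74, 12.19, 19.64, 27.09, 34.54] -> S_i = 4.74 + 7.45*i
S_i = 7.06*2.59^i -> [7.06, 18.29, 47.36, 122.66, 317.69]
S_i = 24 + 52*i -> [24, 76, 128, 180, 232]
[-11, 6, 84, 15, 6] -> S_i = Random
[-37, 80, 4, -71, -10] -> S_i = Random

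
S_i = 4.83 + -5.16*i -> [4.83, -0.33, -5.49, -10.65, -15.81]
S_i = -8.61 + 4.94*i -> [-8.61, -3.67, 1.27, 6.21, 11.15]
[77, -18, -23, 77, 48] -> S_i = Random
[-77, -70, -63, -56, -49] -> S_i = -77 + 7*i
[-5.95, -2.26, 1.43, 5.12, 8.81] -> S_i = -5.95 + 3.69*i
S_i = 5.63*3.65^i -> [5.63, 20.55, 75.01, 273.77, 999.26]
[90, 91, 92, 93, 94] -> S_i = 90 + 1*i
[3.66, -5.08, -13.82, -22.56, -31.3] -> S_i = 3.66 + -8.74*i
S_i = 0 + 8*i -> [0, 8, 16, 24, 32]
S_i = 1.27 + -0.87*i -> [1.27, 0.4, -0.47, -1.34, -2.21]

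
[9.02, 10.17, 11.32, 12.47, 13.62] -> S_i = 9.02 + 1.15*i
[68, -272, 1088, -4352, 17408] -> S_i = 68*-4^i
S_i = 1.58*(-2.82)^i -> [1.58, -4.46, 12.56, -35.43, 99.92]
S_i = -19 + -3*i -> [-19, -22, -25, -28, -31]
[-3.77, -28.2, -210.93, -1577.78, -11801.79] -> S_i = -3.77*7.48^i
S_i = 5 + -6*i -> [5, -1, -7, -13, -19]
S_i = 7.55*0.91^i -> [7.55, 6.87, 6.25, 5.69, 5.18]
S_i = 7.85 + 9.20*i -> [7.85, 17.05, 26.25, 35.45, 44.65]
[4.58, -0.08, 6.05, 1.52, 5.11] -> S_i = Random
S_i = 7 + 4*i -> [7, 11, 15, 19, 23]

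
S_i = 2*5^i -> [2, 10, 50, 250, 1250]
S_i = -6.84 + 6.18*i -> [-6.84, -0.66, 5.52, 11.7, 17.88]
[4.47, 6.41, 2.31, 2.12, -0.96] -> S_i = Random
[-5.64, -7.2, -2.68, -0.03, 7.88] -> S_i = Random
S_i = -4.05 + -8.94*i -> [-4.05, -12.99, -21.93, -30.87, -39.81]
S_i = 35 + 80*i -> [35, 115, 195, 275, 355]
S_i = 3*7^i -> [3, 21, 147, 1029, 7203]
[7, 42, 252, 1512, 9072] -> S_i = 7*6^i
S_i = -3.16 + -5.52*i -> [-3.16, -8.68, -14.2, -19.72, -25.24]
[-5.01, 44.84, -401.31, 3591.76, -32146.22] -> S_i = -5.01*(-8.95)^i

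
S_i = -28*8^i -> [-28, -224, -1792, -14336, -114688]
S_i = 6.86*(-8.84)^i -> [6.86, -60.64, 536.08, -4738.94, 41892.2]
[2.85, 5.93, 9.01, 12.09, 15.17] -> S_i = 2.85 + 3.08*i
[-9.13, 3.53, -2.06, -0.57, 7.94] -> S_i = Random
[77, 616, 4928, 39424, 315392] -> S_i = 77*8^i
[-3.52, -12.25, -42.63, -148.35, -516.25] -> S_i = -3.52*3.48^i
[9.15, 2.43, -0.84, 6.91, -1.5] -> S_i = Random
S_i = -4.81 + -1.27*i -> [-4.81, -6.08, -7.35, -8.62, -9.89]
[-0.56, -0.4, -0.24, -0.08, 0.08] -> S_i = -0.56 + 0.16*i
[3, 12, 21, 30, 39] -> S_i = 3 + 9*i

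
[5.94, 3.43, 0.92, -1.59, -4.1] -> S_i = 5.94 + -2.51*i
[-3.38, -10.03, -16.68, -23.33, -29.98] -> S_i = -3.38 + -6.65*i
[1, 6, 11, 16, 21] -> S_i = 1 + 5*i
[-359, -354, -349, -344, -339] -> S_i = -359 + 5*i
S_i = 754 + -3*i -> [754, 751, 748, 745, 742]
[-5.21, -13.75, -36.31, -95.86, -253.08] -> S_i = -5.21*2.64^i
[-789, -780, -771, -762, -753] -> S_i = -789 + 9*i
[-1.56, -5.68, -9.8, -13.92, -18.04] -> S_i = -1.56 + -4.12*i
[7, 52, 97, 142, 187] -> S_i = 7 + 45*i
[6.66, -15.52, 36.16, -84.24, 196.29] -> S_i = 6.66*(-2.33)^i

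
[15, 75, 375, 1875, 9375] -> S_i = 15*5^i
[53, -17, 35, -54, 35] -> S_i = Random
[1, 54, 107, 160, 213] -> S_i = 1 + 53*i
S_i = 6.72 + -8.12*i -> [6.72, -1.4, -9.52, -17.64, -25.76]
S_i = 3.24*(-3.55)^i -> [3.24, -11.5, 40.83, -144.95, 514.59]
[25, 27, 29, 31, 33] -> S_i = 25 + 2*i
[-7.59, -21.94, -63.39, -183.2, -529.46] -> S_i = -7.59*2.89^i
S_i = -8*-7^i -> [-8, 56, -392, 2744, -19208]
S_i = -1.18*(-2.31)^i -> [-1.18, 2.73, -6.3, 14.55, -33.6]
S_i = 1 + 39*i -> [1, 40, 79, 118, 157]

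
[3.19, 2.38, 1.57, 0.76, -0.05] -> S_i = 3.19 + -0.81*i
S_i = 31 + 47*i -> [31, 78, 125, 172, 219]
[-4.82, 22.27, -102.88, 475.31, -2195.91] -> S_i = -4.82*(-4.62)^i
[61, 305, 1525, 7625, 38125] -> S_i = 61*5^i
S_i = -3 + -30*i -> [-3, -33, -63, -93, -123]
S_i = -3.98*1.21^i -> [-3.98, -4.82, -5.83, -7.05, -8.53]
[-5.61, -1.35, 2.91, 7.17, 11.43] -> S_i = -5.61 + 4.26*i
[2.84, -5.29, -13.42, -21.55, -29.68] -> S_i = 2.84 + -8.13*i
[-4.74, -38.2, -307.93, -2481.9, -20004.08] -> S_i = -4.74*8.06^i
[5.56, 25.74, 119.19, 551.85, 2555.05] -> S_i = 5.56*4.63^i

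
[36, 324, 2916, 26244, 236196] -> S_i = 36*9^i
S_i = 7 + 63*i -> [7, 70, 133, 196, 259]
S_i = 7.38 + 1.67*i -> [7.38, 9.05, 10.72, 12.39, 14.06]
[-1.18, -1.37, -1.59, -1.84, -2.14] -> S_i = -1.18*1.16^i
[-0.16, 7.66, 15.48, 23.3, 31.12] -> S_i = -0.16 + 7.82*i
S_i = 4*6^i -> [4, 24, 144, 864, 5184]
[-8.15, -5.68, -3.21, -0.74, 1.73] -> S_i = -8.15 + 2.47*i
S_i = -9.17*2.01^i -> [-9.17, -18.43, -37.05, -74.47, -149.68]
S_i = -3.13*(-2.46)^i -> [-3.13, 7.7, -18.94, 46.6, -114.63]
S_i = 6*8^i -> [6, 48, 384, 3072, 24576]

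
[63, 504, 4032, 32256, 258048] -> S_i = 63*8^i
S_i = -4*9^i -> [-4, -36, -324, -2916, -26244]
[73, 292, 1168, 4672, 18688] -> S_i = 73*4^i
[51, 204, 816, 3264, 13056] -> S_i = 51*4^i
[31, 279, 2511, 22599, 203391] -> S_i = 31*9^i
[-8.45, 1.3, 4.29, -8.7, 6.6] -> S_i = Random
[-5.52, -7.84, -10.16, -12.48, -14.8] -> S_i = -5.52 + -2.32*i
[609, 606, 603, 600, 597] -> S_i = 609 + -3*i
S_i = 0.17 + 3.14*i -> [0.17, 3.31, 6.45, 9.59, 12.73]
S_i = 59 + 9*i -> [59, 68, 77, 86, 95]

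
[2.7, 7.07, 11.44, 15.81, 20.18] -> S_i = 2.70 + 4.37*i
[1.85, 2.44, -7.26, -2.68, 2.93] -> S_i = Random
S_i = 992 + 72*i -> [992, 1064, 1136, 1208, 1280]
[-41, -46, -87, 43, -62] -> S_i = Random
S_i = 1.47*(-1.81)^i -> [1.47, -2.66, 4.82, -8.72, 15.78]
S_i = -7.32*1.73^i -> [-7.32, -12.66, -21.91, -37.9, -65.57]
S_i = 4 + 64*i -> [4, 68, 132, 196, 260]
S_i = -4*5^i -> [-4, -20, -100, -500, -2500]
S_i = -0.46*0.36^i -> [-0.46, -0.17, -0.06, -0.02, -0.01]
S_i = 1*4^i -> [1, 4, 16, 64, 256]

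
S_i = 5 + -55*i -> [5, -50, -105, -160, -215]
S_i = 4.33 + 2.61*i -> [4.33, 6.94, 9.55, 12.16, 14.77]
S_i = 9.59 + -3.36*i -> [9.59, 6.23, 2.87, -0.49, -3.85]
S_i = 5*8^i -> [5, 40, 320, 2560, 20480]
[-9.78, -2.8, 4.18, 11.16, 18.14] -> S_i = -9.78 + 6.98*i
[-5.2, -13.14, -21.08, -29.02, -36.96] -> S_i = -5.20 + -7.94*i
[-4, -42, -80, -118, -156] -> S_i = -4 + -38*i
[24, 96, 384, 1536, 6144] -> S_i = 24*4^i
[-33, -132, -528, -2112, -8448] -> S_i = -33*4^i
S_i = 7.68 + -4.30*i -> [7.68, 3.38, -0.92, -5.22, -9.52]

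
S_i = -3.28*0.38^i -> [-3.28, -1.25, -0.47, -0.18, -0.07]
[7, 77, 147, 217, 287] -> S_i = 7 + 70*i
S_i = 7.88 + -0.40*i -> [7.88, 7.48, 7.08, 6.68, 6.28]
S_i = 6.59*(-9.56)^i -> [6.59, -63.0, 602.28, -5757.83, 55044.89]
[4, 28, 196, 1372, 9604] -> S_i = 4*7^i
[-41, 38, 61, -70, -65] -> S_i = Random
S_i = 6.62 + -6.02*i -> [6.62, 0.6, -5.42, -11.44, -17.46]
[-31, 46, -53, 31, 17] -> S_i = Random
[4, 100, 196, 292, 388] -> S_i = 4 + 96*i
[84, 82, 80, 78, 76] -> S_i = 84 + -2*i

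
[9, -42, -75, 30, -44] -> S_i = Random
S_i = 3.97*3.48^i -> [3.97, 13.82, 48.08, 167.31, 582.25]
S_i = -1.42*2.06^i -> [-1.42, -2.93, -6.03, -12.41, -25.57]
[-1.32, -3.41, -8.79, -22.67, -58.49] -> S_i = -1.32*2.58^i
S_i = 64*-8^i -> [64, -512, 4096, -32768, 262144]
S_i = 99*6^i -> [99, 594, 3564, 21384, 128304]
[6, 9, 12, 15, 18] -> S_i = 6 + 3*i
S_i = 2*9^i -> [2, 18, 162, 1458, 13122]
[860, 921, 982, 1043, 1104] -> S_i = 860 + 61*i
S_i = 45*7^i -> [45, 315, 2205, 15435, 108045]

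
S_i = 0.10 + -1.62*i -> [0.1, -1.52, -3.14, -4.76, -6.38]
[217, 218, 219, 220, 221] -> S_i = 217 + 1*i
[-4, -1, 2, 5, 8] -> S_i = -4 + 3*i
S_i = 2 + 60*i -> [2, 62, 122, 182, 242]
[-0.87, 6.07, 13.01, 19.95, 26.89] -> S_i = -0.87 + 6.94*i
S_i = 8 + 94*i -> [8, 102, 196, 290, 384]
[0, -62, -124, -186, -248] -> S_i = 0 + -62*i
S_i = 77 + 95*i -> [77, 172, 267, 362, 457]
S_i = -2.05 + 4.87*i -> [-2.05, 2.82, 7.69, 12.56, 17.43]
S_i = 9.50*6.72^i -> [9.5, 63.84, 429.0, 2882.91, 19373.17]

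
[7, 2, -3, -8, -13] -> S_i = 7 + -5*i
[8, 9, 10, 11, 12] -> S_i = 8 + 1*i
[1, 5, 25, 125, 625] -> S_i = 1*5^i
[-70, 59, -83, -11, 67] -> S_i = Random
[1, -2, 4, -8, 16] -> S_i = 1*-2^i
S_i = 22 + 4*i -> [22, 26, 30, 34, 38]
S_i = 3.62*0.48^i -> [3.62, 1.74, 0.83, 0.4, 0.19]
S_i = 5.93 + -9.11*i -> [5.93, -3.18, -12.29, -21.4, -30.51]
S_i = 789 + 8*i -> [789, 797, 805, 813, 821]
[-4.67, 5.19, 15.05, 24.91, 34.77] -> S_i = -4.67 + 9.86*i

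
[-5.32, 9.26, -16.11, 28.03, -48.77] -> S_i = -5.32*(-1.74)^i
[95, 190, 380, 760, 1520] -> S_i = 95*2^i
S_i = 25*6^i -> [25, 150, 900, 5400, 32400]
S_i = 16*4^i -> [16, 64, 256, 1024, 4096]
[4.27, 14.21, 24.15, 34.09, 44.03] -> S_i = 4.27 + 9.94*i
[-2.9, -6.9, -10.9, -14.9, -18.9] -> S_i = -2.90 + -4.00*i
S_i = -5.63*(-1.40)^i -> [-5.63, 7.88, -11.03, 15.45, -21.63]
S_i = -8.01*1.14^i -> [-8.01, -9.13, -10.41, -11.87, -13.53]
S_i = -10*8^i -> [-10, -80, -640, -5120, -40960]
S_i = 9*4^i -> [9, 36, 144, 576, 2304]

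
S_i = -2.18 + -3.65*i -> [-2.18, -5.83, -9.48, -13.13, -16.78]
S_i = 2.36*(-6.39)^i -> [2.36, -15.08, 96.36, -615.76, 3934.73]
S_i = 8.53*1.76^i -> [8.53, 15.01, 26.42, 46.5, 81.85]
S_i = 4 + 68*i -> [4, 72, 140, 208, 276]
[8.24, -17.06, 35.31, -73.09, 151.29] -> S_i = 8.24*(-2.07)^i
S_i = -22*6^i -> [-22, -132, -792, -4752, -28512]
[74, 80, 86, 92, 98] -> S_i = 74 + 6*i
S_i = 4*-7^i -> [4, -28, 196, -1372, 9604]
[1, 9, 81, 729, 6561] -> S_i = 1*9^i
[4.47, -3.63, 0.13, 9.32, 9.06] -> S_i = Random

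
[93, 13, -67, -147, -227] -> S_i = 93 + -80*i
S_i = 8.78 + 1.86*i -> [8.78, 10.64, 12.5, 14.36, 16.22]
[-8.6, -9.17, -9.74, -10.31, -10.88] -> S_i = -8.60 + -0.57*i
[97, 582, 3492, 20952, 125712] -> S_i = 97*6^i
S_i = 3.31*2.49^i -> [3.31, 8.24, 20.52, 51.1, 127.24]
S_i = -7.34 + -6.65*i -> [-7.34, -13.99, -20.64, -27.29, -33.94]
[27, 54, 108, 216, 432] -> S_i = 27*2^i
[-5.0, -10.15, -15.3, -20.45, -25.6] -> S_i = -5.00 + -5.15*i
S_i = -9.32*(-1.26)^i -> [-9.32, 11.74, -14.8, 18.64, -23.49]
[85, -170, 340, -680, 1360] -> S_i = 85*-2^i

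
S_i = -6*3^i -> [-6, -18, -54, -162, -486]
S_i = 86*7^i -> [86, 602, 4214, 29498, 206486]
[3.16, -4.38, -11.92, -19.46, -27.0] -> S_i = 3.16 + -7.54*i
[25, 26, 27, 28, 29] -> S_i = 25 + 1*i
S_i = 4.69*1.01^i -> [4.69, 4.74, 4.78, 4.83, 4.88]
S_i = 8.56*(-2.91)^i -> [8.56, -24.91, 72.49, -210.94, 613.83]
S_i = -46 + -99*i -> [-46, -145, -244, -343, -442]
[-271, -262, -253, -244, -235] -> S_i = -271 + 9*i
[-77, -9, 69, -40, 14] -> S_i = Random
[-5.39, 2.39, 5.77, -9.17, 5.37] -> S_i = Random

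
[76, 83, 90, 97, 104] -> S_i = 76 + 7*i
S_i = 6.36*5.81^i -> [6.36, 36.95, 214.69, 1247.34, 7247.06]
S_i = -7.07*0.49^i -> [-7.07, -3.46, -1.7, -0.83, -0.41]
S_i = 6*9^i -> [6, 54, 486, 4374, 39366]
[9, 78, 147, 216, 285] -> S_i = 9 + 69*i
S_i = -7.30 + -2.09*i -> [-7.3, -9.39, -11.48, -13.57, -15.66]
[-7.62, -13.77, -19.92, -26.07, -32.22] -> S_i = -7.62 + -6.15*i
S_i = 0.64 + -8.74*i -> [0.64, -8.1, -16.84, -25.58, -34.32]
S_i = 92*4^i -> [92, 368, 1472, 5888, 23552]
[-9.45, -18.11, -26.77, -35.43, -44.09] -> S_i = -9.45 + -8.66*i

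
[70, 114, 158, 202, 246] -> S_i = 70 + 44*i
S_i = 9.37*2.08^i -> [9.37, 19.49, 40.54, 84.32, 175.39]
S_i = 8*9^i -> [8, 72, 648, 5832, 52488]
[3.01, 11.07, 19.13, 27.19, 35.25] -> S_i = 3.01 + 8.06*i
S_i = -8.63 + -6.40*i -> [-8.63, -15.03, -21.43, -27.83, -34.23]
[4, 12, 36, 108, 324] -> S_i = 4*3^i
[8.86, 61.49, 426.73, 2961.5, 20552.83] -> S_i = 8.86*6.94^i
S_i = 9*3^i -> [9, 27, 81, 243, 729]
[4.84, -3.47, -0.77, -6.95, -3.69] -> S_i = Random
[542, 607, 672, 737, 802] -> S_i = 542 + 65*i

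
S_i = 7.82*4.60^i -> [7.82, 35.97, 165.47, 761.17, 3501.37]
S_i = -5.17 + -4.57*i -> [-5.17, -9.74, -14.31, -18.88, -23.45]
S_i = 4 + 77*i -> [4, 81, 158, 235, 312]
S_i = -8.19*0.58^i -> [-8.19, -4.75, -2.76, -1.6, -0.93]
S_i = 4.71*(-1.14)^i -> [4.71, -5.37, 6.12, -6.98, 7.96]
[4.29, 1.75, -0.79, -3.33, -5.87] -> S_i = 4.29 + -2.54*i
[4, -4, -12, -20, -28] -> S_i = 4 + -8*i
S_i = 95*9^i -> [95, 855, 7695, 69255, 623295]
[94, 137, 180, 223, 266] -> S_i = 94 + 43*i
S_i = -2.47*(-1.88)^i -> [-2.47, 4.64, -8.73, 16.41, -30.86]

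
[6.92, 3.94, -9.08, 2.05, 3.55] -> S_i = Random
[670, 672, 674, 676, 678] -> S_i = 670 + 2*i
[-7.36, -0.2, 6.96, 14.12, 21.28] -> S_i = -7.36 + 7.16*i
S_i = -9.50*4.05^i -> [-9.5, -38.48, -155.82, -631.09, -2555.9]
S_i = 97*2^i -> [97, 194, 388, 776, 1552]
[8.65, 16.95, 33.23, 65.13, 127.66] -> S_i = 8.65*1.96^i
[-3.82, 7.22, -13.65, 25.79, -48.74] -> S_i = -3.82*(-1.89)^i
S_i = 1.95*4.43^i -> [1.95, 8.64, 38.27, 169.53, 751.02]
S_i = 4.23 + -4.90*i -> [4.23, -0.67, -5.57, -10.47, -15.37]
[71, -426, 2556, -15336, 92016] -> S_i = 71*-6^i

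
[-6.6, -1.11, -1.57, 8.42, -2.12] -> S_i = Random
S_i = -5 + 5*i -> [-5, 0, 5, 10, 15]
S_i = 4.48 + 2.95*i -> [4.48, 7.43, 10.38, 13.33, 16.28]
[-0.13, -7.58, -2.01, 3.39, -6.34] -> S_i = Random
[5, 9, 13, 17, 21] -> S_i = 5 + 4*i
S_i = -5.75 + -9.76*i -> [-5.75, -15.51, -25.27, -35.03, -44.79]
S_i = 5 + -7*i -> [5, -2, -9, -16, -23]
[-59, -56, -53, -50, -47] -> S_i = -59 + 3*i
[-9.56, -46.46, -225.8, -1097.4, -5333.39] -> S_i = -9.56*4.86^i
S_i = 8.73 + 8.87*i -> [8.73, 17.6, 26.47, 35.34, 44.21]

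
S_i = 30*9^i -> [30, 270, 2430, 21870, 196830]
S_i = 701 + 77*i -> [701, 778, 855, 932, 1009]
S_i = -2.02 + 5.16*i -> [-2.02, 3.14, 8.3, 13.46, 18.62]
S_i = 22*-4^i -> [22, -88, 352, -1408, 5632]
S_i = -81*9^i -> [-81, -729, -6561, -59049, -531441]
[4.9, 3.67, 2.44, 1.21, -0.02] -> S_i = 4.90 + -1.23*i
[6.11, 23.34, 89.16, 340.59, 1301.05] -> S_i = 6.11*3.82^i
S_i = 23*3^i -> [23, 69, 207, 621, 1863]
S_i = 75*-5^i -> [75, -375, 1875, -9375, 46875]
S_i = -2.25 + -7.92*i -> [-2.25, -10.17, -18.09, -26.01, -33.93]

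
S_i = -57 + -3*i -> [-57, -60, -63, -66, -69]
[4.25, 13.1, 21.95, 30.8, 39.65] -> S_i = 4.25 + 8.85*i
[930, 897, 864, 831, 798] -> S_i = 930 + -33*i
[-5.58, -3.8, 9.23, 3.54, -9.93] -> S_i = Random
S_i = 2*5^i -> [2, 10, 50, 250, 1250]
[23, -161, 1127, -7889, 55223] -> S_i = 23*-7^i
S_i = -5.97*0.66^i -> [-5.97, -3.94, -2.6, -1.72, -1.13]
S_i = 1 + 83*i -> [1, 84, 167, 250, 333]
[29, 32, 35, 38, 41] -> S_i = 29 + 3*i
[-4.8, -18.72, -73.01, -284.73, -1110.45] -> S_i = -4.80*3.90^i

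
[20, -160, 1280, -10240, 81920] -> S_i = 20*-8^i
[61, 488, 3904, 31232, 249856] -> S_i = 61*8^i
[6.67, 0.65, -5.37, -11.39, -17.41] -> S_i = 6.67 + -6.02*i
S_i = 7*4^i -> [7, 28, 112, 448, 1792]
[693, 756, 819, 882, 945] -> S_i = 693 + 63*i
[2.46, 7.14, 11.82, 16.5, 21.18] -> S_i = 2.46 + 4.68*i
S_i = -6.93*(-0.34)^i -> [-6.93, 2.36, -0.8, 0.27, -0.09]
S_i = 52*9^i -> [52, 468, 4212, 37908, 341172]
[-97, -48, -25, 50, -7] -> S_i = Random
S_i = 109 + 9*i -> [109, 118, 127, 136, 145]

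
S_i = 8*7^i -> [8, 56, 392, 2744, 19208]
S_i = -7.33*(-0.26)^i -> [-7.33, 1.91, -0.5, 0.13, -0.03]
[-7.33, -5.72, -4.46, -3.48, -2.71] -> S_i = -7.33*0.78^i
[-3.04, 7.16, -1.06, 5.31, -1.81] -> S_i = Random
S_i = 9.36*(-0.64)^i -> [9.36, -5.99, 3.83, -2.45, 1.57]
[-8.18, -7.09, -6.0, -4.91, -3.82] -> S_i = -8.18 + 1.09*i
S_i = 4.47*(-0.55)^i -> [4.47, -2.46, 1.35, -0.74, 0.41]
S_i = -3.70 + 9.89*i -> [-3.7, 6.19, 16.08, 25.97, 35.86]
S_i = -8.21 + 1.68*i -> [-8.21, -6.53, -4.85, -3.17, -1.49]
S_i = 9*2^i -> [9, 18, 36, 72, 144]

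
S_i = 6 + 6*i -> [6, 12, 18, 24, 30]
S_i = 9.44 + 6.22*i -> [9.44, 15.66, 21.88, 28.1, 34.32]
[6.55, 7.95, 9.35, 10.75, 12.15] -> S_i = 6.55 + 1.40*i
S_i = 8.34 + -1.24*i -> [8.34, 7.1, 5.86, 4.62, 3.38]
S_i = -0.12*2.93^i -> [-0.12, -0.35, -1.03, -3.02, -8.84]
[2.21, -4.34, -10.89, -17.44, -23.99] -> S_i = 2.21 + -6.55*i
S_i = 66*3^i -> [66, 198, 594, 1782, 5346]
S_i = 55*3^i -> [55, 165, 495, 1485, 4455]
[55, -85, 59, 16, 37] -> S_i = Random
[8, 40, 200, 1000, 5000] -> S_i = 8*5^i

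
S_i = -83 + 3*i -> [-83, -80, -77, -74, -71]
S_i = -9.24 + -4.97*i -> [-9.24, -14.21, -19.18, -24.15, -29.12]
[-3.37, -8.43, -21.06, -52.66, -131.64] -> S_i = -3.37*2.50^i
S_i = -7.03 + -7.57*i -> [-7.03, -14.6, -22.17, -29.74, -37.31]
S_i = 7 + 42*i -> [7, 49, 91, 133, 175]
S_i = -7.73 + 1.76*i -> [-7.73, -5.97, -4.21, -2.45, -0.69]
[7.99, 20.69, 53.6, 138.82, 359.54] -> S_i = 7.99*2.59^i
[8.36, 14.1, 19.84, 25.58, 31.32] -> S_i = 8.36 + 5.74*i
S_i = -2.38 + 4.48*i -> [-2.38, 2.1, 6.58, 11.06, 15.54]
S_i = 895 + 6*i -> [895, 901, 907, 913, 919]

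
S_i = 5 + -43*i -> [5, -38, -81, -124, -167]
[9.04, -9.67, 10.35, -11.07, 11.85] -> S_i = 9.04*(-1.07)^i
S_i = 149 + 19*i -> [149, 168, 187, 206, 225]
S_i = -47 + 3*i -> [-47, -44, -41, -38, -35]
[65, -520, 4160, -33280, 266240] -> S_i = 65*-8^i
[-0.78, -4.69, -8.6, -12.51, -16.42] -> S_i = -0.78 + -3.91*i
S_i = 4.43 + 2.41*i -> [4.43, 6.84, 9.25, 11.66, 14.07]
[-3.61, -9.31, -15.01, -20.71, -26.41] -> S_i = -3.61 + -5.70*i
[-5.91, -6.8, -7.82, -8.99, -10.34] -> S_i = -5.91*1.15^i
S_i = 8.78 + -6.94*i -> [8.78, 1.84, -5.1, -12.04, -18.98]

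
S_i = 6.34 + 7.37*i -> [6.34, 13.71, 21.08, 28.45, 35.82]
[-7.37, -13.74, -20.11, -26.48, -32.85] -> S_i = -7.37 + -6.37*i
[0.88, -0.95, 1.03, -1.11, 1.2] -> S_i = 0.88*(-1.08)^i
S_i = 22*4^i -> [22, 88, 352, 1408, 5632]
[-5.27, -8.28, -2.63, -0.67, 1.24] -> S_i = Random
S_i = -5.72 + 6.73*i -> [-5.72, 1.01, 7.74, 14.47, 21.2]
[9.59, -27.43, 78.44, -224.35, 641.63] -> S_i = 9.59*(-2.86)^i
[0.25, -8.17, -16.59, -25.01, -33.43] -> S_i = 0.25 + -8.42*i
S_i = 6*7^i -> [6, 42, 294, 2058, 14406]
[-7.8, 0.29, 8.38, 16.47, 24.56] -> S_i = -7.80 + 8.09*i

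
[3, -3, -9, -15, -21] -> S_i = 3 + -6*i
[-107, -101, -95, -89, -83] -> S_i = -107 + 6*i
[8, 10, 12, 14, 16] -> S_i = 8 + 2*i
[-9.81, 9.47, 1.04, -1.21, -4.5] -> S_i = Random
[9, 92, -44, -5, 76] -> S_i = Random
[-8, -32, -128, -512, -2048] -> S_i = -8*4^i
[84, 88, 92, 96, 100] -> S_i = 84 + 4*i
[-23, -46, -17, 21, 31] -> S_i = Random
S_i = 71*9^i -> [71, 639, 5751, 51759, 465831]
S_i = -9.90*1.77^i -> [-9.9, -17.52, -31.02, -54.9, -97.17]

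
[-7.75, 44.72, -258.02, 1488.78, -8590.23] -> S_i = -7.75*(-5.77)^i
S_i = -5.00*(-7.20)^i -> [-5.0, 36.0, -259.2, 1866.24, -13436.93]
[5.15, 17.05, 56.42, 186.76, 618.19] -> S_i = 5.15*3.31^i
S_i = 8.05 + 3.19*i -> [8.05, 11.24, 14.43, 17.62, 20.81]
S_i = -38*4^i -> [-38, -152, -608, -2432, -9728]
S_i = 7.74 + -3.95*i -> [7.74, 3.79, -0.16, -4.11, -8.06]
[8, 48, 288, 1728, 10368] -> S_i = 8*6^i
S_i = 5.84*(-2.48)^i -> [5.84, -14.48, 35.92, -89.08, 220.91]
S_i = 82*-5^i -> [82, -410, 2050, -10250, 51250]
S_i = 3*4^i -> [3, 12, 48, 192, 768]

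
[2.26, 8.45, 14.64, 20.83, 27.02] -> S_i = 2.26 + 6.19*i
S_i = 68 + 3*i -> [68, 71, 74, 77, 80]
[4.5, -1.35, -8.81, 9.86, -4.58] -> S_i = Random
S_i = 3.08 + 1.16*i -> [3.08, 4.24, 5.4, 6.56, 7.72]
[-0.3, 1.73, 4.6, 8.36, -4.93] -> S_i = Random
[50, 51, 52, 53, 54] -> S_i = 50 + 1*i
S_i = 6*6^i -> [6, 36, 216, 1296, 7776]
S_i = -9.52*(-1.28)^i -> [-9.52, 12.19, -15.6, 19.96, -25.56]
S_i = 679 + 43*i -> [679, 722, 765, 808, 851]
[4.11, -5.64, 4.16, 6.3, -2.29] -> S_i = Random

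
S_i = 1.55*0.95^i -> [1.55, 1.47, 1.4, 1.33, 1.26]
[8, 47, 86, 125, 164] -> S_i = 8 + 39*i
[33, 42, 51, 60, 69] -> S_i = 33 + 9*i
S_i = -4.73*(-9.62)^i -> [-4.73, 45.5, -437.74, 4211.01, -40509.92]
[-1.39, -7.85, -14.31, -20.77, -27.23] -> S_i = -1.39 + -6.46*i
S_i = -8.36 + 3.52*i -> [-8.36, -4.84, -1.32, 2.2, 5.72]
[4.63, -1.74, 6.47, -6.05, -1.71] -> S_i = Random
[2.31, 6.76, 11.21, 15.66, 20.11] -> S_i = 2.31 + 4.45*i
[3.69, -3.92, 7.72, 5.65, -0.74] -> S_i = Random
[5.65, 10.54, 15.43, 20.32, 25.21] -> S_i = 5.65 + 4.89*i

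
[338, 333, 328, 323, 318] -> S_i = 338 + -5*i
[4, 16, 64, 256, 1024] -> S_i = 4*4^i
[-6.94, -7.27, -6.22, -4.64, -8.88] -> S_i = Random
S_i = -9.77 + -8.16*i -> [-9.77, -17.93, -26.09, -34.25, -42.41]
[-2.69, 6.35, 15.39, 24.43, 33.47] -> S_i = -2.69 + 9.04*i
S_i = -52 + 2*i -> [-52, -50, -48, -46, -44]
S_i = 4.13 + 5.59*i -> [4.13, 9.72, 15.31, 20.9, 26.49]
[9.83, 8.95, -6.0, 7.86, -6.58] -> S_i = Random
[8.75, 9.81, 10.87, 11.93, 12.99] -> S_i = 8.75 + 1.06*i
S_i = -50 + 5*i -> [-50, -45, -40, -35, -30]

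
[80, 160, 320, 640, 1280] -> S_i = 80*2^i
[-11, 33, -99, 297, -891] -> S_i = -11*-3^i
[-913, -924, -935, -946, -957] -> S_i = -913 + -11*i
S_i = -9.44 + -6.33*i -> [-9.44, -15.77, -22.1, -28.43, -34.76]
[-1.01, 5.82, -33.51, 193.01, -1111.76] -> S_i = -1.01*(-5.76)^i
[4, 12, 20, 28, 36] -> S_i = 4 + 8*i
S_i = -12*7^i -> [-12, -84, -588, -4116, -28812]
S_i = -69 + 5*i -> [-69, -64, -59, -54, -49]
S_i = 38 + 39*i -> [38, 77, 116, 155, 194]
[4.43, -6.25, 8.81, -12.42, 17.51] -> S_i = 4.43*(-1.41)^i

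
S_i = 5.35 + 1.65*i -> [5.35, 7.0, 8.65, 10.3, 11.95]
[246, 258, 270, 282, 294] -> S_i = 246 + 12*i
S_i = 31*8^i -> [31, 248, 1984, 15872, 126976]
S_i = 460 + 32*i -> [460, 492, 524, 556, 588]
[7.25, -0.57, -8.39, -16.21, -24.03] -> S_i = 7.25 + -7.82*i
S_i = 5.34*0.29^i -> [5.34, 1.55, 0.45, 0.13, 0.04]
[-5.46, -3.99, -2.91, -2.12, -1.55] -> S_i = -5.46*0.73^i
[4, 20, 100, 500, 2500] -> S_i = 4*5^i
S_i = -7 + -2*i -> [-7, -9, -11, -13, -15]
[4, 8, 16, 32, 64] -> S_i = 4*2^i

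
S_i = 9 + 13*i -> [9, 22, 35, 48, 61]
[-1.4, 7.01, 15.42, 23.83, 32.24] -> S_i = -1.40 + 8.41*i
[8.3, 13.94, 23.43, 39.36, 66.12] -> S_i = 8.30*1.68^i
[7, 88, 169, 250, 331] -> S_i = 7 + 81*i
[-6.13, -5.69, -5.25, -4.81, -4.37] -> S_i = -6.13 + 0.44*i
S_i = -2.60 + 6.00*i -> [-2.6, 3.4, 9.4, 15.4, 21.4]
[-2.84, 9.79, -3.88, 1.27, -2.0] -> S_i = Random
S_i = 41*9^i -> [41, 369, 3321, 29889, 269001]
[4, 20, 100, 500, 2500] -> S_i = 4*5^i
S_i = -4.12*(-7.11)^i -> [-4.12, 29.29, -208.27, 1480.83, -10528.72]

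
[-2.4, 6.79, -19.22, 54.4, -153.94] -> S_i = -2.40*(-2.83)^i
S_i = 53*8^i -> [53, 424, 3392, 27136, 217088]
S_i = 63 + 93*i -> [63, 156, 249, 342, 435]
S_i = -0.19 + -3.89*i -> [-0.19, -4.08, -7.97, -11.86, -15.75]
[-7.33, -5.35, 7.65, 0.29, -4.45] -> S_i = Random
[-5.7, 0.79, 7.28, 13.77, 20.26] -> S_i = -5.70 + 6.49*i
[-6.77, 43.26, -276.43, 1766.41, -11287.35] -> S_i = -6.77*(-6.39)^i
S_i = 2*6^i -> [2, 12, 72, 432, 2592]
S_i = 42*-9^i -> [42, -378, 3402, -30618, 275562]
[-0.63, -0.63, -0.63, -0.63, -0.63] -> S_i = -0.63 + -0.00*i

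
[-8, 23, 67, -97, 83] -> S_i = Random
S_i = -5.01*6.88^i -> [-5.01, -34.47, -237.15, -1631.56, -11225.13]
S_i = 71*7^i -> [71, 497, 3479, 24353, 170471]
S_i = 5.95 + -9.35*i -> [5.95, -3.4, -12.75, -22.1, -31.45]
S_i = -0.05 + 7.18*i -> [-0.05, 7.13, 14.31, 21.49, 28.67]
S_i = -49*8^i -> [-49, -392, -3136, -25088, -200704]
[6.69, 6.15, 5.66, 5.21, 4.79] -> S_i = 6.69*0.92^i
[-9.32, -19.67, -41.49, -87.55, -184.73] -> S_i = -9.32*2.11^i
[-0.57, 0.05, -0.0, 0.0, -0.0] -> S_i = -0.57*(-0.08)^i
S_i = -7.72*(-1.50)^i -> [-7.72, 11.58, -17.37, 26.06, -39.08]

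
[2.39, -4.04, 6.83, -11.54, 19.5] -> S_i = 2.39*(-1.69)^i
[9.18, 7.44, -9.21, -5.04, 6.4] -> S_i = Random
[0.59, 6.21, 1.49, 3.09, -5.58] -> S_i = Random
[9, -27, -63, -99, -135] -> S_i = 9 + -36*i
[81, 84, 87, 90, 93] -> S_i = 81 + 3*i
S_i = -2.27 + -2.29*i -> [-2.27, -4.56, -6.85, -9.14, -11.43]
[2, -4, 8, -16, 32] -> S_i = 2*-2^i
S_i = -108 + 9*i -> [-108, -99, -90, -81, -72]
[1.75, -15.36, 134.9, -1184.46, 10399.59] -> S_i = 1.75*(-8.78)^i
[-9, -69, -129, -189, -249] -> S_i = -9 + -60*i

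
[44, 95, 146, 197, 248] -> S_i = 44 + 51*i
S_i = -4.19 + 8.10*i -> [-4.19, 3.91, 12.01, 20.11, 28.21]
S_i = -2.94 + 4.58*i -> [-2.94, 1.64, 6.22, 10.8, 15.38]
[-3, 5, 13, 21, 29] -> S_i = -3 + 8*i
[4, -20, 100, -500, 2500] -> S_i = 4*-5^i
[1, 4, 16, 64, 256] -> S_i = 1*4^i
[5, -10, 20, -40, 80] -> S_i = 5*-2^i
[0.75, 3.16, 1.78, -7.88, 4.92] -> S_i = Random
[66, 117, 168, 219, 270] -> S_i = 66 + 51*i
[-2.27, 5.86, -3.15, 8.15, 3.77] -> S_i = Random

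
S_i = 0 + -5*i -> [0, -5, -10, -15, -20]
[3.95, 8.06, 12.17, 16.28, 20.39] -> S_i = 3.95 + 4.11*i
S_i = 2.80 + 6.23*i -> [2.8, 9.03, 15.26, 21.49, 27.72]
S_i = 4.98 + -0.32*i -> [4.98, 4.66, 4.34, 4.02, 3.7]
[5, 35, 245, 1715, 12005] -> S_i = 5*7^i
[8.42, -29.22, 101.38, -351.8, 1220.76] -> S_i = 8.42*(-3.47)^i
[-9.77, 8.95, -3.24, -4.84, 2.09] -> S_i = Random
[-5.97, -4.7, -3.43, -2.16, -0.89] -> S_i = -5.97 + 1.27*i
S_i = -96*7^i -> [-96, -672, -4704, -32928, -230496]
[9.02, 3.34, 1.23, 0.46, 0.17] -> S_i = 9.02*0.37^i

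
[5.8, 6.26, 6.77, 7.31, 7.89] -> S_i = 5.80*1.08^i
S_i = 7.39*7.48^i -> [7.39, 55.28, 413.47, 3092.78, 23134.01]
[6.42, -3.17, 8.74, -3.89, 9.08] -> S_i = Random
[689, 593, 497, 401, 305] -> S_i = 689 + -96*i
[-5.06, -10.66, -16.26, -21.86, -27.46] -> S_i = -5.06 + -5.60*i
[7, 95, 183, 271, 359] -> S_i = 7 + 88*i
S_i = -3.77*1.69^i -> [-3.77, -6.37, -10.77, -18.2, -30.75]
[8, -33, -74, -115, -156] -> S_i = 8 + -41*i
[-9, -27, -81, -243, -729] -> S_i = -9*3^i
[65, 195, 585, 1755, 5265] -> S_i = 65*3^i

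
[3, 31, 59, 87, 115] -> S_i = 3 + 28*i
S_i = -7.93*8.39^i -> [-7.93, -66.53, -558.21, -4683.38, -39293.53]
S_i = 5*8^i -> [5, 40, 320, 2560, 20480]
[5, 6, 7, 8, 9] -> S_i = 5 + 1*i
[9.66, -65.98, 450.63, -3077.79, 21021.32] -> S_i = 9.66*(-6.83)^i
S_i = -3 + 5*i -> [-3, 2, 7, 12, 17]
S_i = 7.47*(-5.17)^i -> [7.47, -38.62, 199.66, -1032.27, 5336.82]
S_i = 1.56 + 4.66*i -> [1.56, 6.22, 10.88, 15.54, 20.2]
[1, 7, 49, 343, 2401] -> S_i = 1*7^i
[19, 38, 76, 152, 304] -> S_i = 19*2^i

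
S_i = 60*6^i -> [60, 360, 2160, 12960, 77760]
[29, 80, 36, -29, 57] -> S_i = Random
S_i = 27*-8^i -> [27, -216, 1728, -13824, 110592]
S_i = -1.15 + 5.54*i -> [-1.15, 4.39, 9.93, 15.47, 21.01]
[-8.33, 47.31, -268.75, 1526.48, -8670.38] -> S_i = -8.33*(-5.68)^i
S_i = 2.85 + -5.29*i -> [2.85, -2.44, -7.73, -13.02, -18.31]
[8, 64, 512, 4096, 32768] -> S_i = 8*8^i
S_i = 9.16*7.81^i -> [9.16, 71.54, 558.72, 4363.64, 34080.0]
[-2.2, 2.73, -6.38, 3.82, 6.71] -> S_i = Random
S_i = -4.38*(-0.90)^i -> [-4.38, 3.94, -3.55, 3.19, -2.87]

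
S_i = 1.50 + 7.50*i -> [1.5, 9.0, 16.5, 24.0, 31.5]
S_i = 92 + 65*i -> [92, 157, 222, 287, 352]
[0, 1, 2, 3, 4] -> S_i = 0 + 1*i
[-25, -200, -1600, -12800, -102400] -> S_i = -25*8^i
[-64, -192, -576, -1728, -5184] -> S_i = -64*3^i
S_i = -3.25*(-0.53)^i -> [-3.25, 1.72, -0.91, 0.48, -0.26]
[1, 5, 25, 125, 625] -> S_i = 1*5^i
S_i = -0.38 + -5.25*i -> [-0.38, -5.63, -10.88, -16.13, -21.38]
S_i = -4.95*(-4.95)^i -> [-4.95, 24.5, -121.29, 600.37, -2971.84]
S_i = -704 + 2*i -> [-704, -702, -700, -698, -696]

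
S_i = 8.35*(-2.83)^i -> [8.35, -23.63, 66.87, -189.25, 535.59]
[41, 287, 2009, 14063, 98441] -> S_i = 41*7^i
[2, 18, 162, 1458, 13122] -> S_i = 2*9^i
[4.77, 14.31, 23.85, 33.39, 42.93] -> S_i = 4.77 + 9.54*i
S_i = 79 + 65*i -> [79, 144, 209, 274, 339]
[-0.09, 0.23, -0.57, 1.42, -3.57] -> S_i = -0.09*(-2.51)^i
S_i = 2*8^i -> [2, 16, 128, 1024, 8192]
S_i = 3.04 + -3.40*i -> [3.04, -0.36, -3.76, -7.16, -10.56]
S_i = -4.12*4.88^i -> [-4.12, -20.11, -98.12, -478.8, -2336.56]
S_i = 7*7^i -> [7, 49, 343, 2401, 16807]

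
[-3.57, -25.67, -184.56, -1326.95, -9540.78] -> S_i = -3.57*7.19^i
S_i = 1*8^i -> [1, 8, 64, 512, 4096]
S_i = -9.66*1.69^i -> [-9.66, -16.33, -27.59, -46.63, -78.8]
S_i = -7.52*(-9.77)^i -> [-7.52, 73.47, -717.81, 7012.96, -68516.65]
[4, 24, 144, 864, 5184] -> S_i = 4*6^i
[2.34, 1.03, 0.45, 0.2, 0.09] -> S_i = 2.34*0.44^i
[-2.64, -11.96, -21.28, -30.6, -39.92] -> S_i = -2.64 + -9.32*i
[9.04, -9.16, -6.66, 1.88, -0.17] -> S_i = Random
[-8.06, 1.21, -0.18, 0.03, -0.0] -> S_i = -8.06*(-0.15)^i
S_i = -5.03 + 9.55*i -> [-5.03, 4.52, 14.07, 23.62, 33.17]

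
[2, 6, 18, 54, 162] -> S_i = 2*3^i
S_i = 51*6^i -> [51, 306, 1836, 11016, 66096]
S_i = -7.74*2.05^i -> [-7.74, -15.87, -32.53, -66.68, -136.7]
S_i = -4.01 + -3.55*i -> [-4.01, -7.56, -11.11, -14.66, -18.21]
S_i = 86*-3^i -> [86, -258, 774, -2322, 6966]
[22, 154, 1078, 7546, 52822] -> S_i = 22*7^i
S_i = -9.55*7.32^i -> [-9.55, -69.91, -511.71, -3745.73, -27418.75]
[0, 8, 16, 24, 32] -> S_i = 0 + 8*i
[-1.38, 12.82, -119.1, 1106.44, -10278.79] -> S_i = -1.38*(-9.29)^i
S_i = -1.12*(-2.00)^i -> [-1.12, 2.24, -4.48, 8.96, -17.92]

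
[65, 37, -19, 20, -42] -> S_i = Random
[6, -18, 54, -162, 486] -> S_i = 6*-3^i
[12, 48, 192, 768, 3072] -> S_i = 12*4^i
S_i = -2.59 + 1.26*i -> [-2.59, -1.33, -0.07, 1.19, 2.45]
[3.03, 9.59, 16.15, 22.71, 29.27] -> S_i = 3.03 + 6.56*i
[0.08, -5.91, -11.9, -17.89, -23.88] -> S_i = 0.08 + -5.99*i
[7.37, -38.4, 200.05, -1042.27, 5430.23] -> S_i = 7.37*(-5.21)^i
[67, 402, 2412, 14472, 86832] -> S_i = 67*6^i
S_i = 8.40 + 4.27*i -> [8.4, 12.67, 16.94, 21.21, 25.48]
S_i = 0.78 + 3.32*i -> [0.78, 4.1, 7.42, 10.74, 14.06]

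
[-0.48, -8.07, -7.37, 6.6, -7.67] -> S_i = Random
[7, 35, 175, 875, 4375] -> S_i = 7*5^i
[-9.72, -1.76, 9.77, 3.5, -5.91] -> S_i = Random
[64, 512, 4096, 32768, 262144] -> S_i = 64*8^i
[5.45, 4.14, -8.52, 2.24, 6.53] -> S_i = Random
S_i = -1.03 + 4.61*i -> [-1.03, 3.58, 8.19, 12.8, 17.41]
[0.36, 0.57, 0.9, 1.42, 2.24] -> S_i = 0.36*1.58^i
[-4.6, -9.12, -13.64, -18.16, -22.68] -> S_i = -4.60 + -4.52*i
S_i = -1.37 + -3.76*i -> [-1.37, -5.13, -8.89, -12.65, -16.41]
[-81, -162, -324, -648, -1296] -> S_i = -81*2^i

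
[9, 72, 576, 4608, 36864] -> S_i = 9*8^i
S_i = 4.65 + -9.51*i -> [4.65, -4.86, -14.37, -23.88, -33.39]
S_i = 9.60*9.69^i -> [9.6, 93.02, 901.4, 8734.59, 84638.18]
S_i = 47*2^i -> [47, 94, 188, 376, 752]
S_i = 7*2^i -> [7, 14, 28, 56, 112]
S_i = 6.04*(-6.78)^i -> [6.04, -40.95, 277.65, -1882.46, 12763.09]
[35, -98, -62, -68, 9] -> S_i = Random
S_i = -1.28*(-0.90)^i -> [-1.28, 1.15, -1.04, 0.93, -0.84]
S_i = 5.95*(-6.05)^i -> [5.95, -36.0, 217.78, -1317.6, 7971.47]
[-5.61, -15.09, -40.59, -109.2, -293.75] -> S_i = -5.61*2.69^i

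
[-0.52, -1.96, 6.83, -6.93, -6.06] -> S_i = Random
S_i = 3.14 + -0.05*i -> [3.14, 3.09, 3.04, 2.99, 2.94]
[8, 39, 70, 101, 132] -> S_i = 8 + 31*i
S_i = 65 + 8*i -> [65, 73, 81, 89, 97]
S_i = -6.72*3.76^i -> [-6.72, -25.27, -95.0, -357.22, -1343.14]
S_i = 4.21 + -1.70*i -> [4.21, 2.51, 0.81, -0.89, -2.59]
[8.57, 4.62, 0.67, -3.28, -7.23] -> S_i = 8.57 + -3.95*i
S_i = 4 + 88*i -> [4, 92, 180, 268, 356]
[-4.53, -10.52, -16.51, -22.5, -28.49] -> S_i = -4.53 + -5.99*i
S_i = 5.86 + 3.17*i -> [5.86, 9.03, 12.2, 15.37, 18.54]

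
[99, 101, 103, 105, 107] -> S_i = 99 + 2*i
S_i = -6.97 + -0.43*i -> [-6.97, -7.4, -7.83, -8.26, -8.69]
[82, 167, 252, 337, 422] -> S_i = 82 + 85*i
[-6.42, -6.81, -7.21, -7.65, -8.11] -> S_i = -6.42*1.06^i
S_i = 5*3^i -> [5, 15, 45, 135, 405]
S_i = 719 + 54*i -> [719, 773, 827, 881, 935]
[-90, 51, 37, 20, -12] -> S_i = Random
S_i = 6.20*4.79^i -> [6.2, 29.7, 142.25, 681.39, 3263.88]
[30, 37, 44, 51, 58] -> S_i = 30 + 7*i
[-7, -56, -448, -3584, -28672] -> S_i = -7*8^i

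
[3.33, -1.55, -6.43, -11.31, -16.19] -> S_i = 3.33 + -4.88*i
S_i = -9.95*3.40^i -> [-9.95, -33.83, -115.02, -391.07, -1329.65]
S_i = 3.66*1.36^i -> [3.66, 4.98, 6.77, 9.21, 12.52]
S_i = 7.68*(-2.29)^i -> [7.68, -17.59, 40.27, -92.23, 211.2]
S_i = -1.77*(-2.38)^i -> [-1.77, 4.21, -10.03, 23.86, -56.79]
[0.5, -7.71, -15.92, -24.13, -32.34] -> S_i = 0.50 + -8.21*i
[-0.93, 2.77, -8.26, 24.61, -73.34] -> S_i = -0.93*(-2.98)^i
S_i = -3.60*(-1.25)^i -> [-3.6, 4.5, -5.62, 7.03, -8.79]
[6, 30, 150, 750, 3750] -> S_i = 6*5^i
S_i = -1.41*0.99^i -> [-1.41, -1.4, -1.38, -1.37, -1.35]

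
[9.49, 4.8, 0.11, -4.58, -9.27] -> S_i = 9.49 + -4.69*i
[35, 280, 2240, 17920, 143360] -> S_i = 35*8^i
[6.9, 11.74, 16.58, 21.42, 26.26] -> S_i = 6.90 + 4.84*i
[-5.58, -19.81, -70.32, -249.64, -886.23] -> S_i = -5.58*3.55^i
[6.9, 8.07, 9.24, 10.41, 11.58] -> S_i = 6.90 + 1.17*i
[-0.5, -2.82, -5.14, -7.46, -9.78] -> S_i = -0.50 + -2.32*i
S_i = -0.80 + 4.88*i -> [-0.8, 4.08, 8.96, 13.84, 18.72]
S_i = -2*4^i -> [-2, -8, -32, -128, -512]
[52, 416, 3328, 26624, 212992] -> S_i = 52*8^i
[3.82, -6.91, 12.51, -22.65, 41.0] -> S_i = 3.82*(-1.81)^i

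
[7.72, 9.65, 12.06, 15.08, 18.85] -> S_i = 7.72*1.25^i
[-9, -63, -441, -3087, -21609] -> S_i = -9*7^i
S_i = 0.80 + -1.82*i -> [0.8, -1.02, -2.84, -4.66, -6.48]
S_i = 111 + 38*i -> [111, 149, 187, 225, 263]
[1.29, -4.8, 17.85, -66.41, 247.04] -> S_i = 1.29*(-3.72)^i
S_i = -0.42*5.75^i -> [-0.42, -2.42, -13.89, -79.85, -459.11]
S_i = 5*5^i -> [5, 25, 125, 625, 3125]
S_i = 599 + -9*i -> [599, 590, 581, 572, 563]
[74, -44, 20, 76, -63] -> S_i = Random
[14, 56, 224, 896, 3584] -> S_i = 14*4^i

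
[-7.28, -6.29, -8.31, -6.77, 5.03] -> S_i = Random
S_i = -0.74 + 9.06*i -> [-0.74, 8.32, 17.38, 26.44, 35.5]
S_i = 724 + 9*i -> [724, 733, 742, 751, 760]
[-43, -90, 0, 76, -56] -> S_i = Random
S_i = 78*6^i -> [78, 468, 2808, 16848, 101088]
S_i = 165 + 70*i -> [165, 235, 305, 375, 445]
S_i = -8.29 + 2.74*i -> [-8.29, -5.55, -2.81, -0.07, 2.67]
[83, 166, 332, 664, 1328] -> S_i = 83*2^i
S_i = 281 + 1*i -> [281, 282, 283, 284, 285]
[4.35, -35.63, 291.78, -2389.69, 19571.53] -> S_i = 4.35*(-8.19)^i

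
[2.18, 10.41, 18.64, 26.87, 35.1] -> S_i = 2.18 + 8.23*i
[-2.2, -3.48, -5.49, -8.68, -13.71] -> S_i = -2.20*1.58^i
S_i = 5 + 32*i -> [5, 37, 69, 101, 133]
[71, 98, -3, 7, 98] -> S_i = Random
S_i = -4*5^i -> [-4, -20, -100, -500, -2500]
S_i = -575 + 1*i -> [-575, -574, -573, -572, -571]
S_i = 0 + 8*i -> [0, 8, 16, 24, 32]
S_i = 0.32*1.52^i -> [0.32, 0.49, 0.74, 1.12, 1.71]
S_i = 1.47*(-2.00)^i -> [1.47, -2.94, 5.88, -11.76, 23.52]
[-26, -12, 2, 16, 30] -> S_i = -26 + 14*i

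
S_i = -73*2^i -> [-73, -146, -292, -584, -1168]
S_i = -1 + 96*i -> [-1, 95, 191, 287, 383]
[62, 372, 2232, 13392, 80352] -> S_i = 62*6^i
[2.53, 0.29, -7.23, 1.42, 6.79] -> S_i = Random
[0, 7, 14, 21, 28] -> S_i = 0 + 7*i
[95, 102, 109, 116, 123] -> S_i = 95 + 7*i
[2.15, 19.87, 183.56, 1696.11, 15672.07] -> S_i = 2.15*9.24^i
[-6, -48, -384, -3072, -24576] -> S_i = -6*8^i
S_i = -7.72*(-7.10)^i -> [-7.72, 54.81, -389.17, 2763.07, -19617.82]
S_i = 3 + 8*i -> [3, 11, 19, 27, 35]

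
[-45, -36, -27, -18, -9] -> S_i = -45 + 9*i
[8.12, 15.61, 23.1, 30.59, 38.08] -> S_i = 8.12 + 7.49*i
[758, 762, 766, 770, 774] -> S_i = 758 + 4*i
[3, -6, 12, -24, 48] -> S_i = 3*-2^i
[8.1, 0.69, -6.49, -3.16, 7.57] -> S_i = Random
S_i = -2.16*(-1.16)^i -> [-2.16, 2.51, -2.91, 3.37, -3.91]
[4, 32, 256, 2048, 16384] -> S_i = 4*8^i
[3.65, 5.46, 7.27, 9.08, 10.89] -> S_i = 3.65 + 1.81*i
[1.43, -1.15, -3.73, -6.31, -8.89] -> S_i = 1.43 + -2.58*i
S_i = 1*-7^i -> [1, -7, 49, -343, 2401]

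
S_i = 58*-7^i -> [58, -406, 2842, -19894, 139258]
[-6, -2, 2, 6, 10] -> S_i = -6 + 4*i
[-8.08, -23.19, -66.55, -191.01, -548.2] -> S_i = -8.08*2.87^i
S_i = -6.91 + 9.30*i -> [-6.91, 2.39, 11.69, 20.99, 30.29]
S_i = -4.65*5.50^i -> [-4.65, -25.58, -140.66, -773.64, -4255.04]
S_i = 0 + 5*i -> [0, 5, 10, 15, 20]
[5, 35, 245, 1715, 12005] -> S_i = 5*7^i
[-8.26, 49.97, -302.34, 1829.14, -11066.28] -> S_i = -8.26*(-6.05)^i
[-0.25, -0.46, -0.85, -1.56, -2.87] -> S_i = -0.25*1.84^i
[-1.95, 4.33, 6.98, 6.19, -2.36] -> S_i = Random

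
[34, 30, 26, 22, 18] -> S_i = 34 + -4*i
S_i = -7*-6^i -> [-7, 42, -252, 1512, -9072]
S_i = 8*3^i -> [8, 24, 72, 216, 648]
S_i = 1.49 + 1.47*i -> [1.49, 2.96, 4.43, 5.9, 7.37]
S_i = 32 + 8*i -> [32, 40, 48, 56, 64]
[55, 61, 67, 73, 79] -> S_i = 55 + 6*i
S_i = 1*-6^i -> [1, -6, 36, -216, 1296]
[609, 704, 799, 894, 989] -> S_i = 609 + 95*i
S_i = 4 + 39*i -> [4, 43, 82, 121, 160]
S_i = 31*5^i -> [31, 155, 775, 3875, 19375]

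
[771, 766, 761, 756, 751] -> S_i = 771 + -5*i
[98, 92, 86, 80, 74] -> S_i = 98 + -6*i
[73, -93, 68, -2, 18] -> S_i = Random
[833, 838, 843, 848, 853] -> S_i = 833 + 5*i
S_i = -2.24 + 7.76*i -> [-2.24, 5.52, 13.28, 21.04, 28.8]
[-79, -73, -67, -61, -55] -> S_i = -79 + 6*i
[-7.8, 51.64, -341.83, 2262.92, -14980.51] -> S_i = -7.80*(-6.62)^i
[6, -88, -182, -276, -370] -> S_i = 6 + -94*i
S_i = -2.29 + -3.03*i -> [-2.29, -5.32, -8.35, -11.38, -14.41]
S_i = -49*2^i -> [-49, -98, -196, -392, -784]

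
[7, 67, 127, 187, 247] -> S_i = 7 + 60*i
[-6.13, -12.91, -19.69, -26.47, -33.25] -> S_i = -6.13 + -6.78*i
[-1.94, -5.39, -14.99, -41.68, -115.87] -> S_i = -1.94*2.78^i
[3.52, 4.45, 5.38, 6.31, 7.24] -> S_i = 3.52 + 0.93*i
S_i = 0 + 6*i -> [0, 6, 12, 18, 24]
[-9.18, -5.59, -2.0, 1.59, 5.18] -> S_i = -9.18 + 3.59*i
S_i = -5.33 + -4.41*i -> [-5.33, -9.74, -14.15, -18.56, -22.97]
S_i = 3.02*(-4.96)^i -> [3.02, -14.98, 74.3, -368.51, 1827.82]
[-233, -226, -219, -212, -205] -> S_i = -233 + 7*i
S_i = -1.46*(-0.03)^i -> [-1.46, 0.04, -0.0, 0.0, -0.0]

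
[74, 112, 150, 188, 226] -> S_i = 74 + 38*i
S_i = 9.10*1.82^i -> [9.1, 16.56, 30.14, 54.86, 99.85]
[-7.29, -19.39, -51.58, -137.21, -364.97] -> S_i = -7.29*2.66^i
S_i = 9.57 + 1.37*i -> [9.57, 10.94, 12.31, 13.68, 15.05]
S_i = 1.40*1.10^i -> [1.4, 1.54, 1.69, 1.86, 2.05]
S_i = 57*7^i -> [57, 399, 2793, 19551, 136857]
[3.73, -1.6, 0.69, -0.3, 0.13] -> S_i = 3.73*(-0.43)^i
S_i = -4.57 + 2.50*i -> [-4.57, -2.07, 0.43, 2.93, 5.43]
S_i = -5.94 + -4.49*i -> [-5.94, -10.43, -14.92, -19.41, -23.9]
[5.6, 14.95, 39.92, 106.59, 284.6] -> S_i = 5.60*2.67^i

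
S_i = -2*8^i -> [-2, -16, -128, -1024, -8192]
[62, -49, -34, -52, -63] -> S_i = Random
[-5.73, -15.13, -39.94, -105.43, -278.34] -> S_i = -5.73*2.64^i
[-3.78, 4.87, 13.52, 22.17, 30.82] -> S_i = -3.78 + 8.65*i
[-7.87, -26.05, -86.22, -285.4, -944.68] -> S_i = -7.87*3.31^i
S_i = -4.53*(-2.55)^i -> [-4.53, 11.55, -29.46, 75.11, -191.54]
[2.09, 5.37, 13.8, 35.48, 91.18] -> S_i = 2.09*2.57^i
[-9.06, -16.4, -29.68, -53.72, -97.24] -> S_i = -9.06*1.81^i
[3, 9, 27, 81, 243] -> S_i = 3*3^i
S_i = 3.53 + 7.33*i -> [3.53, 10.86, 18.19, 25.52, 32.85]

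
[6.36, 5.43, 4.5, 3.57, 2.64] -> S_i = 6.36 + -0.93*i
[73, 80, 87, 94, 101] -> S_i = 73 + 7*i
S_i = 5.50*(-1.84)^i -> [5.5, -10.12, 18.62, -34.26, 63.04]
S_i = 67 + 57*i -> [67, 124, 181, 238, 295]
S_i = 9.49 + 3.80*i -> [9.49, 13.29, 17.09, 20.89, 24.69]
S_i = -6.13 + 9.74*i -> [-6.13, 3.61, 13.35, 23.09, 32.83]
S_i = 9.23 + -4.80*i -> [9.23, 4.43, -0.37, -5.17, -9.97]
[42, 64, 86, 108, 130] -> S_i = 42 + 22*i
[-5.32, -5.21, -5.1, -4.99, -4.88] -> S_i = -5.32 + 0.11*i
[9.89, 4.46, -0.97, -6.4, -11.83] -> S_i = 9.89 + -5.43*i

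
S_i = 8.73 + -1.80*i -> [8.73, 6.93, 5.13, 3.33, 1.53]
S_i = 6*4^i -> [6, 24, 96, 384, 1536]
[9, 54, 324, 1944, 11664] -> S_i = 9*6^i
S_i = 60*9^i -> [60, 540, 4860, 43740, 393660]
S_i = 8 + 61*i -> [8, 69, 130, 191, 252]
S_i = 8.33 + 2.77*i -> [8.33, 11.1, 13.87, 16.64, 19.41]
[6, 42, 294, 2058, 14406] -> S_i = 6*7^i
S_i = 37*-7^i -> [37, -259, 1813, -12691, 88837]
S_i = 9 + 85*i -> [9, 94, 179, 264, 349]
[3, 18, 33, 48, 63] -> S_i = 3 + 15*i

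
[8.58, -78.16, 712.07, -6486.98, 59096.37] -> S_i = 8.58*(-9.11)^i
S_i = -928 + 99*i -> [-928, -829, -730, -631, -532]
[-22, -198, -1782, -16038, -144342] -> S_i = -22*9^i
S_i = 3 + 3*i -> [3, 6, 9, 12, 15]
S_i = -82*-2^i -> [-82, 164, -328, 656, -1312]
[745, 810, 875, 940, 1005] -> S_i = 745 + 65*i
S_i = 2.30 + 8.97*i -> [2.3, 11.27, 20.24, 29.21, 38.18]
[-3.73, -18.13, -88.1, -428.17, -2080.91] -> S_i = -3.73*4.86^i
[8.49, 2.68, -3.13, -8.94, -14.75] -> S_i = 8.49 + -5.81*i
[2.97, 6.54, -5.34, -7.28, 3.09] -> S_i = Random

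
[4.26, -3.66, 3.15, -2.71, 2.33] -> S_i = 4.26*(-0.86)^i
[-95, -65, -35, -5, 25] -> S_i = -95 + 30*i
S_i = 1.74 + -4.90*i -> [1.74, -3.16, -8.06, -12.96, -17.86]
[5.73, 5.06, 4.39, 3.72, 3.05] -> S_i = 5.73 + -0.67*i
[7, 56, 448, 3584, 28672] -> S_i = 7*8^i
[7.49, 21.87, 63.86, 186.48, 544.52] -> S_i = 7.49*2.92^i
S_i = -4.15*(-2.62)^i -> [-4.15, 10.87, -28.49, 74.64, -195.55]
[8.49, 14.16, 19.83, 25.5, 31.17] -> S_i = 8.49 + 5.67*i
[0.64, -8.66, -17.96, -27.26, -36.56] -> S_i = 0.64 + -9.30*i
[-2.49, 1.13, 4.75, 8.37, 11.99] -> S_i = -2.49 + 3.62*i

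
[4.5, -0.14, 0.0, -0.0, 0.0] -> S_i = 4.50*(-0.03)^i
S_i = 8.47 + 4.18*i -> [8.47, 12.65, 16.83, 21.01, 25.19]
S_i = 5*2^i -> [5, 10, 20, 40, 80]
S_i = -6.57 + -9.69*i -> [-6.57, -16.26, -25.95, -35.64, -45.33]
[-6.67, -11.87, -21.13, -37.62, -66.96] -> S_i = -6.67*1.78^i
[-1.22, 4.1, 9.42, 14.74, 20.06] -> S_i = -1.22 + 5.32*i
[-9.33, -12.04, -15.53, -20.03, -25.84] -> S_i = -9.33*1.29^i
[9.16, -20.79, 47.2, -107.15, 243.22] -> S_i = 9.16*(-2.27)^i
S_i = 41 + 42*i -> [41, 83, 125, 167, 209]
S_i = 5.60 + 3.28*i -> [5.6, 8.88, 12.16, 15.44, 18.72]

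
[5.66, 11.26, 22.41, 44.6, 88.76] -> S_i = 5.66*1.99^i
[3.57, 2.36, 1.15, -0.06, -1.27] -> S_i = 3.57 + -1.21*i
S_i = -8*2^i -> [-8, -16, -32, -64, -128]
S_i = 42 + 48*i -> [42, 90, 138, 186, 234]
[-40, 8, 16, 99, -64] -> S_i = Random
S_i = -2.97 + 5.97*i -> [-2.97, 3.0, 8.97, 14.94, 20.91]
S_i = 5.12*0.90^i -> [5.12, 4.61, 4.15, 3.73, 3.36]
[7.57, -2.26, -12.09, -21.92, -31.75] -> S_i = 7.57 + -9.83*i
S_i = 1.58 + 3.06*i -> [1.58, 4.64, 7.7, 10.76, 13.82]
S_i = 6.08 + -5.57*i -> [6.08, 0.51, -5.06, -10.63, -16.2]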